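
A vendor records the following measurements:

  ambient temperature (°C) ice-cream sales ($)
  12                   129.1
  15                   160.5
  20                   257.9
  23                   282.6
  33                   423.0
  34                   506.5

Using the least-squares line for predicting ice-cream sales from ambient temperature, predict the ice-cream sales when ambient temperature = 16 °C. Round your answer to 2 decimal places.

n = 6, Σx = 137, Σy = 1759.6, Σxy = 46794.5, Σx² = 3543
Sxx = Σx² − (Σx)²/n = 3543 − 3128.166667 = 414.833333
Sxy = Σxy − (Σx)(Σy)/n = 46794.5 − 40177.533333 = 6616.966667
b = Sxy/Sxx = 6616.966667/414.833333 = 15.950904
a = ȳ − b·x̄ = 293.266667 − 15.950904·22.833333 = -70.945641
ŷ(16) = a + b·16 = -70.945641 + 15.950904·16 = 184.268823

184.27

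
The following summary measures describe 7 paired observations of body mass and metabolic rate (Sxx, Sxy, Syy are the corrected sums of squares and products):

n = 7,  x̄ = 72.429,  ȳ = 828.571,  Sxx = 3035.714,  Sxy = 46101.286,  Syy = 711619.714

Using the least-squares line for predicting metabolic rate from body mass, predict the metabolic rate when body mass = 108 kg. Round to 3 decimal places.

b = Sxy/Sxx = 46101.286/3035.714 = 15.186307
a = ȳ − b·x̄ = 828.571 − 15.186307·72.429 = -271.358059
ŷ(108) = a + b·108 = -271.358059 + 15.186307·108 = 1368.763141

1368.763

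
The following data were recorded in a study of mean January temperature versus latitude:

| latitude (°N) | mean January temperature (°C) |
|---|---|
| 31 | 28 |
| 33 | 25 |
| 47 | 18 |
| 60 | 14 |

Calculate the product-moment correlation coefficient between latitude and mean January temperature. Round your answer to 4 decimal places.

-0.9816

n = 4, Σx = 171, Σy = 85, Σxy = 3379, Σx² = 7859, Σy² = 1929
Sxx = Σx² − (Σx)²/n = 7859 − 7310.25 = 548.75
Sxy = Σxy − (Σx)(Σy)/n = 3379 − 3633.75 = -254.75
Syy = Σy² − (Σy)²/n = 1929 − 1806.25 = 122.75
r = Sxy/√(Sxx·Syy) = -254.75/√(67359.0625) = -254.75/259.536245 = -0.981558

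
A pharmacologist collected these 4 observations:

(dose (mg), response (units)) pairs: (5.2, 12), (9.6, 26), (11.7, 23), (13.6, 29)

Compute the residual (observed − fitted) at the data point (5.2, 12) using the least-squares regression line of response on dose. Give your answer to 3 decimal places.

-1.449

n = 4, Σx = 40.1, Σy = 90, Σxy = 975.5, Σx² = 441.05
Sxx = Σx² − (Σx)²/n = 441.05 − 402.0025 = 39.0475
Sxy = Σxy − (Σx)(Σy)/n = 975.5 − 902.25 = 73.25
b = Sxy/Sxx = 73.25/39.0475 = 1.875920
a = ȳ − b·x̄ = 22.5 − 1.875920·10.025 = 3.693898
ŷ(5.2) = 3.693898 + 1.875920·5.2 = 13.448684
residual = y − ŷ = 12 − 13.448684 = -1.448684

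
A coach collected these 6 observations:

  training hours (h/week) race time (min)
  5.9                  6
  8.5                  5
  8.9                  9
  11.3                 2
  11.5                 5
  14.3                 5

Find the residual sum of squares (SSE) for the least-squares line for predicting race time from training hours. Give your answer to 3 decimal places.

21.652

n = 6, Σx = 60.4, Σy = 32, Σxy = 309.6, Σx² = 650.7, Σy² = 196
Sxx = Σx² − (Σx)²/n = 650.7 − 608.026667 = 42.673333
Sxy = Σxy − (Σx)(Σy)/n = 309.6 − 322.133333 = -12.533333
Syy = Σy² − (Σy)²/n = 196 − 170.666667 = 25.333333
b = Sxy/Sxx = -12.533333/42.673333 = -0.293704
SSE = Syy − b·Sxy = 25.333333 − (-0.293704)·(-12.533333) = 21.652242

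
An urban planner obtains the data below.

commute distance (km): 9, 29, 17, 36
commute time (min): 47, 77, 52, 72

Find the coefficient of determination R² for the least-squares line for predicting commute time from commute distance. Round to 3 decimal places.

0.846

n = 4, Σx = 91, Σy = 248, Σxy = 6132, Σx² = 2507, Σy² = 16026
Sxx = Σx² − (Σx)²/n = 2507 − 2070.25 = 436.75
Sxy = Σxy − (Σx)(Σy)/n = 6132 − 5642 = 490
Syy = Σy² − (Σy)²/n = 16026 − 15376 = 650
R² = Sxy²/(Sxx·Syy) = (490)²/(436.75·650) = 0.845758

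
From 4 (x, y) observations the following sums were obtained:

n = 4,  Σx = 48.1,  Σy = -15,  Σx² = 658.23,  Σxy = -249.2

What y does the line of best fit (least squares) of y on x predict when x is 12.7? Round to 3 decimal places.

Sxx = Σx² − (Σx)²/n = 658.23 − 578.4025 = 79.8275
Sxy = Σxy − (Σx)(Σy)/n = -249.2 − (-180.375) = -68.825
b = Sxy/Sxx = -68.825/79.8275 = -0.862172
a = ȳ − b·x̄ = -3.75 − (-0.862172)·12.025 = 6.617613
ŷ(12.7) = a + b·12.7 = 6.617613 + (-0.862172)·12.7 = -4.331966

-4.332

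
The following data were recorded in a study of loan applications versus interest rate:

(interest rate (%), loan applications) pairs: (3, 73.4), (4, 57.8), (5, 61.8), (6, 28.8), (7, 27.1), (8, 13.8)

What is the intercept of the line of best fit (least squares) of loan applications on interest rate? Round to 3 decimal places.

n = 6, Σx = 33, Σy = 262.7, Σxy = 1233.3, Σx² = 199
Sxx = Σx² − (Σx)²/n = 199 − 181.5 = 17.5
Sxy = Σxy − (Σx)(Σy)/n = 1233.3 − 1444.85 = -211.55
b = Sxy/Sxx = -211.55/17.5 = -12.088571
a = ȳ − b·x̄ = 43.783333 − (-12.088571)·5.5 = 110.270476

110.270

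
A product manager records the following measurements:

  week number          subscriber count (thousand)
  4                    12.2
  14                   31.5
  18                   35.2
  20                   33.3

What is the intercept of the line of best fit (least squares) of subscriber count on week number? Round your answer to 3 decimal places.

n = 4, Σx = 56, Σy = 112.2, Σxy = 1789.4, Σx² = 936
Sxx = Σx² − (Σx)²/n = 936 − 784 = 152
Sxy = Σxy − (Σx)(Σy)/n = 1789.4 − 1570.8 = 218.6
b = Sxy/Sxx = 218.6/152 = 1.438158
a = ȳ − b·x̄ = 28.05 − 1.438158·14 = 7.915789

7.916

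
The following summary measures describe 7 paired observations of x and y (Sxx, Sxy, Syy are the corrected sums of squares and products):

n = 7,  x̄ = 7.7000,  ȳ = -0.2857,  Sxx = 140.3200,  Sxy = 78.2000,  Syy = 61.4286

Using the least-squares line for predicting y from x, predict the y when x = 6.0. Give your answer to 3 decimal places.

b = Sxy/Sxx = 78.2/140.32 = 0.557298
a = ȳ − b·x̄ = -0.2857 − 0.557298·7.7 = -4.576892
ŷ(6.0) = a + b·6.0 = -4.576892 + 0.557298·6 = -1.233106

-1.233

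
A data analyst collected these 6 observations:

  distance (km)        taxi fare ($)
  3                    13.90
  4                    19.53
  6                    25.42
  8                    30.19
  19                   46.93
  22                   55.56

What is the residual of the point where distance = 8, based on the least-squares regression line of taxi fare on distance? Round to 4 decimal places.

n = 6, Σx = 62, Σy = 191.53, Σxy = 2627.85, Σx² = 970
Sxx = Σx² − (Σx)²/n = 970 − 640.666667 = 329.333333
Sxy = Σxy − (Σx)(Σy)/n = 2627.85 − 1979.143333 = 648.706667
b = Sxy/Sxx = 648.706667/329.333333 = 1.969757
a = ȳ − b·x̄ = 31.921667 − 1.969757·10.333333 = 11.567510
ŷ(8) = 11.567510 + 1.969757·8 = 27.325567
residual = y − ŷ = 30.19 − 27.325567 = 2.864433

2.8644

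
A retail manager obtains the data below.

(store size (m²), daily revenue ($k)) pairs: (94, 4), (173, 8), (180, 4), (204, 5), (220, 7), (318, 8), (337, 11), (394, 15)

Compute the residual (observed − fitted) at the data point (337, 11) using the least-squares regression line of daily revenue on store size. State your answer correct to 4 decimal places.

n = 8, Σx = 1920, Σy = 62, Σxy = 17201, Σx² = 531110
Sxx = Σx² − (Σx)²/n = 531110 − 460800 = 70310
Sxy = Σxy − (Σx)(Σy)/n = 17201 − 14880 = 2321
b = Sxy/Sxx = 2321/70310 = 0.033011
a = ȳ − b·x̄ = 7.75 − 0.033011·240 = -0.172628
ŷ(337) = -0.172628 + 0.033011·337 = 10.952062
residual = y − ŷ = 11 − 10.952062 = 0.047938

0.0479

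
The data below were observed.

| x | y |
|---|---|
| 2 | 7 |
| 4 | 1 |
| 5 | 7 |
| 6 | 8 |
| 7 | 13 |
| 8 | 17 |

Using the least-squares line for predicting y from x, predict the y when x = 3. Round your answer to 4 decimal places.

4.3000

n = 6, Σx = 32, Σy = 53, Σxy = 328, Σx² = 194
Sxx = Σx² − (Σx)²/n = 194 − 170.666667 = 23.333333
Sxy = Σxy − (Σx)(Σy)/n = 328 − 282.666667 = 45.333333
b = Sxy/Sxx = 45.333333/23.333333 = 1.942857
a = ȳ − b·x̄ = 8.833333 − 1.942857·5.333333 = -1.528571
ŷ(3) = a + b·3 = -1.528571 + 1.942857·3 = 4.3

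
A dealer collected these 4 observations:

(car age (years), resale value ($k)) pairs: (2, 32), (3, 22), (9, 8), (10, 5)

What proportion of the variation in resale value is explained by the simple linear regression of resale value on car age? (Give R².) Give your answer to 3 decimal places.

n = 4, Σx = 24, Σy = 67, Σxy = 252, Σx² = 194, Σy² = 1597
Sxx = Σx² − (Σx)²/n = 194 − 144 = 50
Sxy = Σxy − (Σx)(Σy)/n = 252 − 402 = -150
Syy = Σy² − (Σy)²/n = 1597 − 1122.25 = 474.75
R² = Sxy²/(Sxx·Syy) = (-150)²/(50·474.75) = 0.947867

0.948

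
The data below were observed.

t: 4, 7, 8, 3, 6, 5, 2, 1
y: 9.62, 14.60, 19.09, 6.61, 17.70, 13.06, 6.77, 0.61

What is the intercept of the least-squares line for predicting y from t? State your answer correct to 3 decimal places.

0.014

n = 8, Σx = 36, Σy = 88.06, Σxy = 498.88, Σx² = 204
Sxx = Σx² − (Σx)²/n = 204 − 162 = 42
Sxy = Σxy − (Σx)(Σy)/n = 498.88 − 396.27 = 102.61
b = Sxy/Sxx = 102.61/42 = 2.443095
a = ȳ − b·x̄ = 11.0075 − 2.443095·4.5 = 0.013571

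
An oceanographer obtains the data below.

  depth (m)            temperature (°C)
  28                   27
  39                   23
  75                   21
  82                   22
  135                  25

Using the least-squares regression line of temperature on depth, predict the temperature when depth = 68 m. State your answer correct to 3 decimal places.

23.635

n = 5, Σx = 359, Σy = 118, Σxy = 8407, Σx² = 32879
Sxx = Σx² − (Σx)²/n = 32879 − 25776.2 = 7102.8
Sxy = Σxy − (Σx)(Σy)/n = 8407 − 8472.4 = -65.4
b = Sxy/Sxx = -65.4/7102.8 = -0.009208
a = ȳ − b·x̄ = 23.6 − (-0.009208)·71.8 = 24.261108
ŷ(68) = a + b·68 = 24.261108 + (-0.009208)·68 = 23.634989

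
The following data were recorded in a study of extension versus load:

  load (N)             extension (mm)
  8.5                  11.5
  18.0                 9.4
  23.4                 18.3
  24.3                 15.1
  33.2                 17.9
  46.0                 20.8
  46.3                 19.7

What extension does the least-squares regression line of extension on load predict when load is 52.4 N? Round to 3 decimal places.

n = 7, Σx = 199.7, Σy = 112.7, Σxy = 3525.29, Σx² = 6896.23
Sxx = Σx² − (Σx)²/n = 6896.23 − 5697.155714 = 1199.074286
Sxy = Σxy − (Σx)(Σy)/n = 3525.29 − 3215.17 = 310.12
b = Sxy/Sxx = 310.12/1199.074286 = 0.258633
a = ȳ − b·x̄ = 16.1 − 0.258633·28.528571 = 8.721574
ŷ(52.4) = a + b·52.4 = 8.721574 + 0.258633·52.4 = 22.273936

22.274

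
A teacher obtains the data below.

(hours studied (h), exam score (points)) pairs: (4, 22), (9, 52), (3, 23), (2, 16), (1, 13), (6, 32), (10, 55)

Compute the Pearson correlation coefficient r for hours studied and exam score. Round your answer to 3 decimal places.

0.989

n = 7, Σx = 35, Σy = 213, Σxy = 1412, Σx² = 247, Σy² = 8191
Sxx = Σx² − (Σx)²/n = 247 − 175 = 72
Sxy = Σxy − (Σx)(Σy)/n = 1412 − 1065 = 347
Syy = Σy² − (Σy)²/n = 8191 − 6481.285714 = 1709.714286
r = Sxy/√(Sxx·Syy) = 347/√(123099.428571) = 347/350.855282 = 0.989012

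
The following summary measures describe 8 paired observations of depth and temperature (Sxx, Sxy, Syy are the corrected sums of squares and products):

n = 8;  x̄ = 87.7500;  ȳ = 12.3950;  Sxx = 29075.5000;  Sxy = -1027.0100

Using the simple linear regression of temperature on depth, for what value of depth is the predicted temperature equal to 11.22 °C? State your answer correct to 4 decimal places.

121.0152

b = Sxy/Sxx = -1027.01/29075.5 = -0.035322
a = ȳ − b·x̄ = 12.395 − (-0.035322)·87.75 = 15.494521
Set a + b·x = 11.22: x = (11.22 − 15.494521) / (-0.035322) = 121.015219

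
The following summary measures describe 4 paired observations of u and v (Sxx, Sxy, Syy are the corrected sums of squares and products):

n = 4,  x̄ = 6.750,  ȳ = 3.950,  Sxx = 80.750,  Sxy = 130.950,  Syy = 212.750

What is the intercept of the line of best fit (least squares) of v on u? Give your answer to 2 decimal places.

-7.00

b = Sxy/Sxx = 130.95/80.75 = 1.621672
a = ȳ − b·x̄ = 3.95 − 1.621672·6.75 = -6.996285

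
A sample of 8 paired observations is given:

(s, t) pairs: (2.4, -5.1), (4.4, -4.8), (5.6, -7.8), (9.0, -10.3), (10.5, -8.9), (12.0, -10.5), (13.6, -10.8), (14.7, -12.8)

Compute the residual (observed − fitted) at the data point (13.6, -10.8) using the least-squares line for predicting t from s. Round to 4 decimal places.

n = 8, Σx = 72.2, Σy = -71, Σxy = -724.23, Σx² = 792.78
Sxx = Σx² − (Σx)²/n = 792.78 − 651.605 = 141.175
Sxy = Σxy − (Σx)(Σy)/n = -724.23 − (-640.775) = -83.455
b = Sxy/Sxx = -83.455/141.175 = -0.591146
a = ȳ − b·x̄ = -8.875 − (-0.591146)·9.025 = -3.539910
ŷ(13.6) = -3.539910 + (-0.591146)·13.6 = -11.579492
residual = y − ŷ = -10.8 − (-11.579492) = 0.779492

0.7795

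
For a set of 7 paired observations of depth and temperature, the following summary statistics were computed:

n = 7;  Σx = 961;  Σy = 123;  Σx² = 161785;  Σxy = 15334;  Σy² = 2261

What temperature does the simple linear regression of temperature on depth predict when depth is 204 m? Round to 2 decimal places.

14.10

Sxx = Σx² − (Σx)²/n = 161785 − 131931.571429 = 29853.428571
Sxy = Σxy − (Σx)(Σy)/n = 15334 − 16886.142857 = -1552.142857
b = Sxy/Sxx = -1552.142857/29853.428571 = -0.051992
a = ȳ − b·x̄ = 17.571429 − (-0.051992)·137.285714 = 24.709203
ŷ(204) = a + b·204 = 24.709203 + (-0.051992)·204 = 14.102812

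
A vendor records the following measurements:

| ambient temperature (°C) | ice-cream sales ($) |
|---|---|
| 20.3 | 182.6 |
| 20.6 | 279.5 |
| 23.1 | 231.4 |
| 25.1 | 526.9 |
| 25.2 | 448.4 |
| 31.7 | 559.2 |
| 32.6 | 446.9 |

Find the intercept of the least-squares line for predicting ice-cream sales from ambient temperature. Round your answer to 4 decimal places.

-209.2832

n = 7, Σx = 178.6, Σy = 2674.9, Σxy = 71630.27, Σx² = 4702.76
Sxx = Σx² − (Σx)²/n = 4702.76 − 4556.851429 = 145.908571
Sxy = Σxy − (Σx)(Σy)/n = 71630.27 − 68248.162857 = 3382.107143
b = Sxy/Sxx = 3382.107143/145.908571 = 23.179633
a = ȳ − b·x̄ = 382.128571 − 23.179633·25.514286 = -209.283209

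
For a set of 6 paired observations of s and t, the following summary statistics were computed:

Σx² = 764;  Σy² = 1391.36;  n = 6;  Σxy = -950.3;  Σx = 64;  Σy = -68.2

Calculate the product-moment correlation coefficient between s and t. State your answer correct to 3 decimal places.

-0.995

Sxx = Σx² − (Σx)²/n = 764 − 682.666667 = 81.333333
Sxy = Σxy − (Σx)(Σy)/n = -950.3 − (-727.466667) = -222.833333
Syy = Σy² − (Σy)²/n = 1391.36 − 775.206667 = 616.153333
r = Sxy/√(Sxx·Syy) = -222.833333/√(50113.804444) = -222.833333/223.861128 = -0.995409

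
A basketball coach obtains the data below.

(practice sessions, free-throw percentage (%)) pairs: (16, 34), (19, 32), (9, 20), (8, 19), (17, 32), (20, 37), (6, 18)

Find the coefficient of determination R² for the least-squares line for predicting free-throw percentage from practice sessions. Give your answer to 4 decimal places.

n = 7, Σx = 95, Σy = 192, Σxy = 2876, Σx² = 1487, Σy² = 5658
Sxx = Σx² − (Σx)²/n = 1487 − 1289.285714 = 197.714286
Sxy = Σxy − (Σx)(Σy)/n = 2876 − 2605.714286 = 270.285714
Syy = Σy² − (Σy)²/n = 5658 − 5266.285714 = 391.714286
R² = Sxy²/(Sxx·Syy) = (270.285714)²/(197.714286·391.714286) = 0.943276

0.9433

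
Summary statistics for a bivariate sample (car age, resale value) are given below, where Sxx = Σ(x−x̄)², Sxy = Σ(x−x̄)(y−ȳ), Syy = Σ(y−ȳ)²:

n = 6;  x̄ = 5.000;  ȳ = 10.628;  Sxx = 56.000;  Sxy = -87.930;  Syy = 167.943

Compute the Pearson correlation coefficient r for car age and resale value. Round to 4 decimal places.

-0.9067

r = Sxy/√(Sxx·Syy) = -87.93/√(9404.808) = -87.93/96.978389 = -0.906697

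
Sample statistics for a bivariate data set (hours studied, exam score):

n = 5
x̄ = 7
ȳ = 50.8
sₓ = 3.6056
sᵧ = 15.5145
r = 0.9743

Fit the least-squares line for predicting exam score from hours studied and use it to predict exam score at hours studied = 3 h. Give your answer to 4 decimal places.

b = r · sᵧ/sₓ = 0.9743 · 15.5145/3.6056 = 4.192306
a = ȳ − b·x̄ = 50.8 − 4.192306·7 = 21.453860
ŷ(3) = a + b·3 = 21.453860 + 4.192306·3 = 34.030777

34.0308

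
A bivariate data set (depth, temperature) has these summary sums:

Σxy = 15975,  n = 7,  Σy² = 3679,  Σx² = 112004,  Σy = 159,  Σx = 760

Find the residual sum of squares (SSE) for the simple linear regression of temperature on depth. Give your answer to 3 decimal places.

Sxx = Σx² − (Σx)²/n = 112004 − 82514.285714 = 29489.714286
Sxy = Σxy − (Σx)(Σy)/n = 15975 − 17262.857143 = -1287.857143
Syy = Σy² − (Σy)²/n = 3679 − 3611.571429 = 67.428571
b = Sxy/Sxx = -1287.857143/29489.714286 = -0.043671
SSE = Syy − b·Sxy = 67.428571 − (-0.043671)·(-1287.857143) = 11.186045

11.186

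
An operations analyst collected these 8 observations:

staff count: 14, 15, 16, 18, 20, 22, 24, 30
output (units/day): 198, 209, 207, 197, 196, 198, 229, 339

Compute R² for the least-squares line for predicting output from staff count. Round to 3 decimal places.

n = 8, Σx = 159, Σy = 1773, Σxy = 36707, Σx² = 3361, Σy² = 409525
Sxx = Σx² − (Σx)²/n = 3361 − 3160.125 = 200.875
Sxy = Σxy − (Σx)(Σy)/n = 36707 − 35238.375 = 1468.625
Syy = Σy² − (Σy)²/n = 409525 − 392941.125 = 16583.875
R² = Sxy²/(Sxx·Syy) = (1468.625)²/(200.875·16583.875) = 0.647456

0.647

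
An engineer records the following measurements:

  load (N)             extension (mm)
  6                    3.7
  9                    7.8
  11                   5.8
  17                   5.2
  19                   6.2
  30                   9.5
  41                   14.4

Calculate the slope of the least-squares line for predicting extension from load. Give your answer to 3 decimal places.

n = 7, Σx = 133, Σy = 52.6, Σxy = 1237.8, Σx² = 3469
Sxx = Σx² − (Σx)²/n = 3469 − 2527 = 942
Sxy = Σxy − (Σx)(Σy)/n = 1237.8 − 999.4 = 238.4
b = Sxy/Sxx = 238.4/942 = 0.253079

0.253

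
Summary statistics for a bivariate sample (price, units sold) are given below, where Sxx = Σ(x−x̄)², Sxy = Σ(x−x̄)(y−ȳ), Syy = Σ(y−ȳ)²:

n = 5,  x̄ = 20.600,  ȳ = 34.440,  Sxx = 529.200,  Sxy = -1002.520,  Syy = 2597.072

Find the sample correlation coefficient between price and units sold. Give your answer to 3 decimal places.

r = Sxy/√(Sxx·Syy) = -1002.52/√(1374370.5024) = -1002.52/1172.335491 = -0.855148

-0.855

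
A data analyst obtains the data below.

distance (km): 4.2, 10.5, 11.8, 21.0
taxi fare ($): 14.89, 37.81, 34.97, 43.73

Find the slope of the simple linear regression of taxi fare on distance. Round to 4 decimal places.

n = 4, Σx = 47.5, Σy = 131.4, Σxy = 1790.519, Σx² = 708.13
Sxx = Σx² − (Σx)²/n = 708.13 − 564.0625 = 144.0675
Sxy = Σxy − (Σx)(Σy)/n = 1790.519 − 1560.375 = 230.144
b = Sxy/Sxx = 230.144/144.0675 = 1.597473

1.5975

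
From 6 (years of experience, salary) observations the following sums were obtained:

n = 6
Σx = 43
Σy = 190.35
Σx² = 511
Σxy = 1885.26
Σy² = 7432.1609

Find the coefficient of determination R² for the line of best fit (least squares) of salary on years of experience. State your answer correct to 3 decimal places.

0.961

Sxx = Σx² − (Σx)²/n = 511 − 308.166667 = 202.833333
Sxy = Σxy − (Σx)(Σy)/n = 1885.26 − 1364.175 = 521.085
Syy = Σy² − (Σy)²/n = 7432.1609 − 6038.85375 = 1393.30715
R² = Sxy²/(Sxx·Syy) = (521.085)²/(202.833333·1393.30715) = 0.960795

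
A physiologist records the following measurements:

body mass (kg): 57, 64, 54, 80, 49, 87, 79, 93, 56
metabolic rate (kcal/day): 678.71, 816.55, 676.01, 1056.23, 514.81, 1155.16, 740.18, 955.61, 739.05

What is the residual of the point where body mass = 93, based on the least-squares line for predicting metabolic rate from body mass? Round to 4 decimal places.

-116.0826

n = 9, Σx = 619, Σy = 7332.31, Σxy = 526405.97, Σx² = 44657
Sxx = Σx² − (Σx)²/n = 44657 − 42573.444444 = 2083.555556
Sxy = Σxy − (Σx)(Σy)/n = 526405.97 − 504299.987778 = 22105.982222
b = Sxy/Sxx = 22105.982222/2083.555556 = 10.609740
a = ȳ − b·x̄ = 814.701111 − 10.609740·68.777778 = 84.986788
ŷ(93) = 84.986788 + 10.609740·93 = 1071.692585
residual = y − ŷ = 955.61 − 1071.692585 = -116.082585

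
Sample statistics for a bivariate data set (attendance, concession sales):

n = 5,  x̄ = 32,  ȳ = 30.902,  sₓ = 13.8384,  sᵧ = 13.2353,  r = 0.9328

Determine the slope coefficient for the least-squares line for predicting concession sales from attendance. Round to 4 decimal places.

0.8921

b = r · sᵧ/sₓ = 0.9328 · 13.2353/13.8384 = 0.892147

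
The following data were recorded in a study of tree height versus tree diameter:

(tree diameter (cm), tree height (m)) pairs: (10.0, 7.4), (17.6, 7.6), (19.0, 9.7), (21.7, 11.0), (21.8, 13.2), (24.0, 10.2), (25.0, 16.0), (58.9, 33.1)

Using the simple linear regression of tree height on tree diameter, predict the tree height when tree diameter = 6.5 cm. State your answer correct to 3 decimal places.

3.275

n = 8, Σx = 198, Σy = 108.2, Σxy = 3512.91, Σx² = 6387.1
Sxx = Σx² − (Σx)²/n = 6387.1 − 4900.5 = 1486.6
Sxy = Σxy − (Σx)(Σy)/n = 3512.91 − 2677.95 = 834.96
b = Sxy/Sxx = 834.96/1486.6 = 0.561657
a = ȳ − b·x̄ = 13.525 − 0.561657·24.75 = -0.376022
ŷ(6.5) = a + b·6.5 = -0.376022 + 0.561657·6.5 = 3.274751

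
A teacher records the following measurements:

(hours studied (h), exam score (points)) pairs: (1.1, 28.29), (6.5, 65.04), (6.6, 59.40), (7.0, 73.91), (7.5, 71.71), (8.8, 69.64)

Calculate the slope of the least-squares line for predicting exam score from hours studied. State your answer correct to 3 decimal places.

n = 6, Σx = 37.5, Σy = 367.99, Σxy = 2513.946, Σx² = 269.71
Sxx = Σx² − (Σx)²/n = 269.71 − 234.375 = 35.335
Sxy = Σxy − (Σx)(Σy)/n = 2513.946 − 2299.9375 = 214.0085
b = Sxy/Sxx = 214.0085/35.335 = 6.056559

6.057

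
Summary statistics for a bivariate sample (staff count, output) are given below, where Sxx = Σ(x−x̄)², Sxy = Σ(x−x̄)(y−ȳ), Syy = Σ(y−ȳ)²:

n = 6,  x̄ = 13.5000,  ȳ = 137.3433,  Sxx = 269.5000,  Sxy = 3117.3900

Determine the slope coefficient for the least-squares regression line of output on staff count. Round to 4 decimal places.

b = Sxy/Sxx = 3117.39/269.5 = 11.567310

11.5673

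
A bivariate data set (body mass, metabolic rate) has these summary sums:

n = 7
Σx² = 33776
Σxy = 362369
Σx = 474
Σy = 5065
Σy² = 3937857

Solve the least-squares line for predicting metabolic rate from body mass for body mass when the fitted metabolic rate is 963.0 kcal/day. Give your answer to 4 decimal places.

Sxx = Σx² − (Σx)²/n = 33776 − 32096.571429 = 1679.428571
Sxy = Σxy − (Σx)(Σy)/n = 362369 − 342972.857143 = 19396.142857
b = Sxy/Sxx = 19396.142857/1679.428571 = 11.549251
a = ȳ − b·x̄ = 723.571429 − 11.549251·67.714286 = -58.477884
Set a + b·x = 963.0: x = (963.0 − (-58.477884)) / 11.549251 = 88.445376

88.4454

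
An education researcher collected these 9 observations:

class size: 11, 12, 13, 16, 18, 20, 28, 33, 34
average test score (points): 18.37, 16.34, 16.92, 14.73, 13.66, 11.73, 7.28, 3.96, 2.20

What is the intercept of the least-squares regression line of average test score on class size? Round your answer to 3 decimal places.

25.129

n = 9, Σx = 185, Σy = 105.19, Σxy = 1743.59, Σx² = 4443
Sxx = Σx² − (Σx)²/n = 4443 − 3802.777778 = 640.222222
Sxy = Σxy − (Σx)(Σy)/n = 1743.59 − 2162.238889 = -418.648889
b = Sxy/Sxx = -418.648889/640.222222 = -0.653912
a = ȳ − b·x̄ = 11.687778 − (-0.653912)·20.555556 = 25.129299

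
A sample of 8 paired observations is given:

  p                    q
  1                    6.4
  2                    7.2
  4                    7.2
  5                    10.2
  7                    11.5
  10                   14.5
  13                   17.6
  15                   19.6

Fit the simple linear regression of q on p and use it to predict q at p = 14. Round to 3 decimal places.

n = 8, Σx = 57, Σy = 94.2, Σxy = 848.9, Σx² = 589
Sxx = Σx² − (Σx)²/n = 589 − 406.125 = 182.875
Sxy = Σxy − (Σx)(Σy)/n = 848.9 − 671.175 = 177.725
b = Sxy/Sxx = 177.725/182.875 = 0.971839
a = ȳ − b·x̄ = 11.775 − 0.971839·7.125 = 4.850649
ŷ(14) = a + b·14 = 4.850649 + 0.971839·14 = 18.456391

18.456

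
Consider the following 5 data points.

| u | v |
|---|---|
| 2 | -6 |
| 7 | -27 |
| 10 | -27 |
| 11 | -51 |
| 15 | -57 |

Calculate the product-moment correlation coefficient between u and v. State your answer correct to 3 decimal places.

-0.938

n = 5, Σx = 45, Σy = -168, Σxy = -1887, Σx² = 499, Σy² = 7344
Sxx = Σx² − (Σx)²/n = 499 − 405 = 94
Sxy = Σxy − (Σx)(Σy)/n = -1887 − (-1512) = -375
Syy = Σy² − (Σy)²/n = 7344 − 5644.8 = 1699.2
r = Sxy/√(Sxx·Syy) = -375/√(159724.8) = -375/399.655852 = -0.938307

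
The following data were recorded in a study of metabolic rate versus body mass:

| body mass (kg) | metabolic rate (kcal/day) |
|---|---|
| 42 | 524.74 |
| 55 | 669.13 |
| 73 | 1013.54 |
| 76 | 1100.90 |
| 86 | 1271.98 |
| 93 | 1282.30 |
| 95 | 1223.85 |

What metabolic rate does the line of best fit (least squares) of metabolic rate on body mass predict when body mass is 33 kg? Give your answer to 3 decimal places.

n = 7, Σx = 520, Σy = 7086.44, Σxy = 561407.98, Σx² = 40964
Sxx = Σx² − (Σx)²/n = 40964 − 38628.571429 = 2335.428571
Sxy = Σxy − (Σx)(Σy)/n = 561407.98 − 526421.257143 = 34986.722857
b = Sxy/Sxx = 34986.722857/2335.428571 = 14.980858
a = ȳ − b·x̄ = 1012.348571 − 14.980858·74.285714 = -100.515136
ŷ(33) = a + b·33 = -100.515136 + 14.980858·33 = 393.853165

393.853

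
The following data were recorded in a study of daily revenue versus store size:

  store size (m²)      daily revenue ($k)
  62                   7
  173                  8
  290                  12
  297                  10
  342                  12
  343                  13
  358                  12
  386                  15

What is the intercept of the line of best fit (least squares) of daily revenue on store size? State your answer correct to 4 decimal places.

4.8812

n = 8, Σx = 2251, Σy = 89, Σxy = 26917, Σx² = 717855
Sxx = Σx² − (Σx)²/n = 717855 − 633375.125 = 84479.875
Sxy = Σxy − (Σx)(Σy)/n = 26917 − 25042.375 = 1874.625
b = Sxy/Sxx = 1874.625/84479.875 = 0.022190
a = ȳ − b·x̄ = 11.125 − 0.022190·281.375 = 4.881234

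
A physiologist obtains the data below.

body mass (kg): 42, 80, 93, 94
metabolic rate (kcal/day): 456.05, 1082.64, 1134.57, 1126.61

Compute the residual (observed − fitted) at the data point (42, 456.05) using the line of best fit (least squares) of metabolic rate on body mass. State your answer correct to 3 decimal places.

n = 4, Σx = 309, Σy = 3799.87, Σxy = 317181.65, Σx² = 25649
Sxx = Σx² − (Σx)²/n = 25649 − 23870.25 = 1778.75
Sxy = Σxy − (Σx)(Σy)/n = 317181.65 − 293539.9575 = 23641.6925
b = Sxy/Sxx = 23641.6925/1778.75 = 13.291183
a = ȳ − b·x̄ = 949.9675 − 13.291183·77.25 = -76.776419
ŷ(42) = -76.776419 + 13.291183·42 = 481.453285
residual = y − ŷ = 456.05 − 481.453285 = -25.403285

-25.403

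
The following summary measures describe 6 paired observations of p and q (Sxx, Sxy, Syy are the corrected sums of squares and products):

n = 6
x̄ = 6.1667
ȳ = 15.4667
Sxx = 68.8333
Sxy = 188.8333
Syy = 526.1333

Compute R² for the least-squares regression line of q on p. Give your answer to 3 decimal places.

0.985

R² = Sxy²/(Sxx·Syy) = (188.8333)²/(68.8333·526.1333) = 0.984607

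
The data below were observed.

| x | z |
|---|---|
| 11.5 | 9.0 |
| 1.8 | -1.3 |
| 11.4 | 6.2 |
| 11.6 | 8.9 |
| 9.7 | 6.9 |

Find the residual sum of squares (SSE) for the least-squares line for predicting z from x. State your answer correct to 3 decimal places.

n = 5, Σx = 46, Σy = 29.7, Σxy = 342.01, Σx² = 494.1, Σy² = 247.95
Sxx = Σx² − (Σx)²/n = 494.1 − 423.2 = 70.9
Sxy = Σxy − (Σx)(Σy)/n = 342.01 − 273.24 = 68.77
Syy = Σy² − (Σy)²/n = 247.95 − 176.418 = 71.532
b = Sxy/Sxx = 68.77/70.9 = 0.969958
SSE = Syy − b·Sxy = 71.532 − 0.969958·68.77 = 4.828010

4.828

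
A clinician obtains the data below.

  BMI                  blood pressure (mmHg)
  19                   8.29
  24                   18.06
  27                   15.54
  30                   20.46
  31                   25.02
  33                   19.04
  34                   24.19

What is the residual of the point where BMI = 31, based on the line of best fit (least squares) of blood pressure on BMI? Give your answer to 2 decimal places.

3.88

n = 7, Σx = 198, Σy = 130.6, Σxy = 3850.73, Σx² = 5772
Sxx = Σx² − (Σx)²/n = 5772 − 5600.571429 = 171.428571
Sxy = Σxy − (Σx)(Σy)/n = 3850.73 − 3694.114286 = 156.615714
b = Sxy/Sxx = 156.615714/171.428571 = 0.913592
a = ȳ − b·x̄ = 18.657143 − 0.913592·28.285714 = -7.18445
ŷ(31) = -7.18445 + 0.913592·31 = 21.136892
residual = y − ŷ = 25.02 − 21.136892 = 3.883108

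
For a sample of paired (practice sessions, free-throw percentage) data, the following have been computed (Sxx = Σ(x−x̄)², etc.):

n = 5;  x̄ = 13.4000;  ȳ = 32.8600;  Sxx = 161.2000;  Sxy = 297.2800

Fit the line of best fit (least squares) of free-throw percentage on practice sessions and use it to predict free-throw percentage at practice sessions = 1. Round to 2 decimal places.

9.99

b = Sxy/Sxx = 297.28/161.2 = 1.844169
a = ȳ − b·x̄ = 32.86 − 1.844169·13.4 = 8.148139
ŷ(1) = a + b·1 = 8.148139 + 1.844169·1 = 9.992308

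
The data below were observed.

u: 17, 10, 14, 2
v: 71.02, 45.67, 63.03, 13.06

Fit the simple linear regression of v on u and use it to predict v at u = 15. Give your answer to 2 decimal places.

n = 4, Σx = 43, Σy = 192.78, Σxy = 2572.58, Σx² = 589
Sxx = Σx² − (Σx)²/n = 589 − 462.25 = 126.75
Sxy = Σxy − (Σx)(Σy)/n = 2572.58 − 2072.385 = 500.195
b = Sxy/Sxx = 500.195/126.75 = 3.946312
a = ȳ − b·x̄ = 48.195 − 3.946312·10.75 = 5.772150
ŷ(15) = a + b·15 = 5.772150 + 3.946312·15 = 64.966824

64.97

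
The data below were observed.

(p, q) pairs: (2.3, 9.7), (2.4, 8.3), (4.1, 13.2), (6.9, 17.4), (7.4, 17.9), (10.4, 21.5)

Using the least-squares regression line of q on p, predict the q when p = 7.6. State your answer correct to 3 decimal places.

17.853

n = 6, Σx = 33.5, Σy = 88, Σxy = 572.47, Σx² = 238.39
Sxx = Σx² − (Σx)²/n = 238.39 − 187.041667 = 51.348333
Sxy = Σxy − (Σx)(Σy)/n = 572.47 − 491.333333 = 81.136667
b = Sxy/Sxx = 81.136667/51.348333 = 1.580123
a = ȳ − b·x̄ = 14.666667 − 1.580123·5.583333 = 5.844315
ŷ(7.6) = a + b·7.6 = 5.844315 + 1.580123·7.6 = 17.853247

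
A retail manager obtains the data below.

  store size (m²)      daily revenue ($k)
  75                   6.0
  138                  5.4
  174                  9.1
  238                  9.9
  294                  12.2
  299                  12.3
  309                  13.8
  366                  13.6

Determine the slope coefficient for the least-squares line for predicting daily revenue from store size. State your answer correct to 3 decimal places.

0.031

n = 8, Σx = 1893, Σy = 82.3, Σxy = 21641.1, Σx² = 516863
Sxx = Σx² − (Σx)²/n = 516863 − 447931.125 = 68931.875
Sxy = Σxy − (Σx)(Σy)/n = 21641.1 − 19474.2375 = 2166.8625
b = Sxy/Sxx = 2166.8625/68931.875 = 0.031435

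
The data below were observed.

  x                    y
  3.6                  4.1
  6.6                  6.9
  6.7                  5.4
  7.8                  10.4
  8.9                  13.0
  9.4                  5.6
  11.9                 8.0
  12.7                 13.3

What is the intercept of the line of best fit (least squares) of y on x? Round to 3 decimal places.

n = 8, Σx = 67.6, Σy = 66.7, Σxy = 610.05, Σx² = 632.72
Sxx = Σx² − (Σx)²/n = 632.72 − 571.22 = 61.5
Sxy = Σxy − (Σx)(Σy)/n = 610.05 − 563.615 = 46.435
b = Sxy/Sxx = 46.435/61.5 = 0.755041
a = ȳ − b·x̄ = 8.3375 − 0.755041·8.45 = 1.957407

1.957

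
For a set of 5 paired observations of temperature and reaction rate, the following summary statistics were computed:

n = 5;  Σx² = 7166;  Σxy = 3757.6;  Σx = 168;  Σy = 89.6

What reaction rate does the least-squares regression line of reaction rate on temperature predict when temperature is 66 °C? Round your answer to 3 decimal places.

Sxx = Σx² − (Σx)²/n = 7166 − 5644.8 = 1521.2
Sxy = Σxy − (Σx)(Σy)/n = 3757.6 − 3010.56 = 747.04
b = Sxy/Sxx = 747.04/1521.2 = 0.491086
a = ȳ − b·x̄ = 17.92 − 0.491086·33.6 = 1.419511
ŷ(66) = a + b·66 = 1.419511 + 0.491086·66 = 33.831186

33.831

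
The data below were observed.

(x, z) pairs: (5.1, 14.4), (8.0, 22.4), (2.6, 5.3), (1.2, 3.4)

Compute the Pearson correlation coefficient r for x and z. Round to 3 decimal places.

n = 4, Σx = 16.9, Σy = 45.5, Σxy = 270.5, Σx² = 98.21, Σy² = 748.77
Sxx = Σx² − (Σx)²/n = 98.21 − 71.4025 = 26.8075
Sxy = Σxy − (Σx)(Σy)/n = 270.5 − 192.2375 = 78.2625
Syy = Σy² − (Σy)²/n = 748.77 − 517.5625 = 231.2075
r = Sxy/√(Sxx·Syy) = 78.2625/√(6198.095056) = 78.2625/78.727981 = 0.994087

0.994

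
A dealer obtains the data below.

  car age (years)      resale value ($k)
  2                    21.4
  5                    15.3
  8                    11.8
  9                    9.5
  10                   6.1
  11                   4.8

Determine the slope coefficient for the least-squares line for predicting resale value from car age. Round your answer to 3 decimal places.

-1.804

n = 6, Σx = 45, Σy = 68.9, Σxy = 413, Σx² = 395
Sxx = Σx² − (Σx)²/n = 395 − 337.5 = 57.5
Sxy = Σxy − (Σx)(Σy)/n = 413 − 516.75 = -103.75
b = Sxy/Sxx = -103.75/57.5 = -1.804348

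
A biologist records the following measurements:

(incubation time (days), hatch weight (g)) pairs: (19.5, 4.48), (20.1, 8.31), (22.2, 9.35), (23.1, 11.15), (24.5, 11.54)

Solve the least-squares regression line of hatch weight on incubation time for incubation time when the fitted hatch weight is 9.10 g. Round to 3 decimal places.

21.988

n = 5, Σx = 109.4, Σy = 44.83, Σxy = 1002.256, Σx² = 2410.96
Sxx = Σx² − (Σx)²/n = 2410.96 − 2393.672 = 17.288
Sxy = Σxy − (Σx)(Σy)/n = 1002.256 − 980.8804 = 21.3756
b = Sxy/Sxx = 21.3756/17.288 = 1.236441
a = ȳ − b·x̄ = 8.966 − 1.236441·21.88 = -18.087339
Set a + b·x = 9.10: x = (9.10 − (-18.087339)) / 1.236441 = 21.988376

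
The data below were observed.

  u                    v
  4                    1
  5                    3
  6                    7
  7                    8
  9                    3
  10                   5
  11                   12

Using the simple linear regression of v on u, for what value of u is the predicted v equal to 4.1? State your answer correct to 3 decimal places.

n = 7, Σx = 52, Σy = 39, Σxy = 326, Σx² = 428
Sxx = Σx² − (Σx)²/n = 428 − 386.285714 = 41.714286
Sxy = Σxy − (Σx)(Σy)/n = 326 − 289.714286 = 36.285714
b = Sxy/Sxx = 36.285714/41.714286 = 0.869863
a = ȳ − b·x̄ = 5.571429 − 0.869863·7.428571 = -0.890411
Set a + b·x = 4.1: x = (4.1 − (-0.890411)) / 0.869863 = 5.737008

5.737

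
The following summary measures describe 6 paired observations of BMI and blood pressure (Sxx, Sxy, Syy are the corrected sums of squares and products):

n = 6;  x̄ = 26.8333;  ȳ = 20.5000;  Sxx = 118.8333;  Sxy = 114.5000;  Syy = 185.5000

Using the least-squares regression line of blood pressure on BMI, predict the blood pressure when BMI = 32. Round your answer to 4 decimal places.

25.4783

b = Sxy/Sxx = 114.5/118.8333 = 0.963535
a = ȳ − b·x̄ = 20.5 − 0.963535·26.8333 = -5.354814
ŷ(32) = a + b·32 = -5.354814 + 0.963535·32 = 25.478294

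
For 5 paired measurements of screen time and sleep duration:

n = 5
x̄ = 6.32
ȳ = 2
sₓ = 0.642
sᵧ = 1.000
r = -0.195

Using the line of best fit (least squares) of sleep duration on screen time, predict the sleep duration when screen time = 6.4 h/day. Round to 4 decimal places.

b = r · sᵧ/sₓ = -0.195 · 1/0.642 = -0.303738
a = ȳ − b·x̄ = 2 − (-0.303738)·6.32 = 3.919626
ŷ(6.4) = a + b·6.4 = 3.919626 + (-0.303738)·6.4 = 1.975701

1.9757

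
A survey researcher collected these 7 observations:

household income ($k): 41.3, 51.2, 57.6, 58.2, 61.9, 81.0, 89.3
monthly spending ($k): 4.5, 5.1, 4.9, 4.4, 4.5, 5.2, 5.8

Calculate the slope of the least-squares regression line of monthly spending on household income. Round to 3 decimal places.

n = 7, Σx = 440.5, Σy = 34.4, Σxy = 2202.98, Σx² = 29399.23
Sxx = Σx² − (Σx)²/n = 29399.23 − 27720.035714 = 1679.194286
Sxy = Σxy − (Σx)(Σy)/n = 2202.98 − 2164.742857 = 38.237143
b = Sxy/Sxx = 38.237143/1679.194286 = 0.022771

0.023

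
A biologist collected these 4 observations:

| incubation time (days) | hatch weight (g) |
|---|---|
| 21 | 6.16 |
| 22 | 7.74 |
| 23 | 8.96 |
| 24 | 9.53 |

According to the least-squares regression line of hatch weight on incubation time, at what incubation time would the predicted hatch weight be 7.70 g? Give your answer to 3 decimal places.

22.149

n = 4, Σx = 90, Σy = 32.39, Σxy = 734.44, Σx² = 2030
Sxx = Σx² − (Σx)²/n = 2030 − 2025 = 5
Sxy = Σxy − (Σx)(Σy)/n = 734.44 − 728.775 = 5.665
b = Sxy/Sxx = 5.665/5 = 1.133
a = ȳ − b·x̄ = 8.0975 − 1.133·22.5 = -17.395
Set a + b·x = 7.70: x = (7.70 − (-17.395)) / 1.133 = 22.149162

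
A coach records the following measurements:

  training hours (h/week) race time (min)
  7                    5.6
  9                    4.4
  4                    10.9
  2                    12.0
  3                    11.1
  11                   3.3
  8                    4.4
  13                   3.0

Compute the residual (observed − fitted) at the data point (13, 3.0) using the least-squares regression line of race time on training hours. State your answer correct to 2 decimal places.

n = 8, Σx = 57, Σy = 54.7, Σxy = 290.2, Σx² = 513
Sxx = Σx² − (Σx)²/n = 513 − 406.125 = 106.875
Sxy = Σxy − (Σx)(Σy)/n = 290.2 − 389.7375 = -99.5375
b = Sxy/Sxx = -99.5375/106.875 = -0.931345
a = ȳ − b·x̄ = 6.8375 − (-0.931345)·7.125 = 13.473333
ŷ(13) = 13.473333 + (-0.931345)·13 = 1.365848
residual = y − ŷ = 3.0 − 1.365848 = 1.634152

1.63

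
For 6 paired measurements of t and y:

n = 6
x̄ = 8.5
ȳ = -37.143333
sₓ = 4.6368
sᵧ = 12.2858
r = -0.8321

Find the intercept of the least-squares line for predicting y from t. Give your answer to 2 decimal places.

-18.40

b = r · sᵧ/sₓ = -0.8321 · 12.2858/4.6368 = -2.204756
a = ȳ − b·x̄ = -37.143333 − (-2.204756)·8.5 = -18.402904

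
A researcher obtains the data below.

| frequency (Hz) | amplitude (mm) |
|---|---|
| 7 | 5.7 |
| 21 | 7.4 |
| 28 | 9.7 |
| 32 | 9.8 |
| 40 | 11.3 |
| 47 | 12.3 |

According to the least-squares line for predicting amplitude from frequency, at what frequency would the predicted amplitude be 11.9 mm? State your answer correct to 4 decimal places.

n = 6, Σx = 175, Σy = 56.2, Σxy = 1810.6, Σx² = 6107
Sxx = Σx² − (Σx)²/n = 6107 − 5104.166667 = 1002.833333
Sxy = Σxy − (Σx)(Σy)/n = 1810.6 − 1639.166667 = 171.433333
b = Sxy/Sxx = 171.433333/1002.833333 = 0.170949
a = ȳ − b·x̄ = 9.366667 − 0.170949·29.166667 = 4.380655
Set a + b·x = 11.9: x = (11.9 − 4.380655) / 0.170949 = 43.985903

43.9859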